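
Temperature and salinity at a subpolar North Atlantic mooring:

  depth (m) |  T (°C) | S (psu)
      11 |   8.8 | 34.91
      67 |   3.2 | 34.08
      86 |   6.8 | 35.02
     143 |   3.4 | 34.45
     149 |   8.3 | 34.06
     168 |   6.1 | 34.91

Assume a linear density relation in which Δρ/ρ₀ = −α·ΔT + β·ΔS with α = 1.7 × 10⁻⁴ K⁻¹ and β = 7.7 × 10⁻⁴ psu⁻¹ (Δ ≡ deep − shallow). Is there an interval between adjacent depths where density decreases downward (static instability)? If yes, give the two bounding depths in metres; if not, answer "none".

Evaluate Δρ/ρ₀ = −αΔT + βΔS across each adjacent pair:
  11–67 m: −αΔT+βΔS = −(1.7 × 10⁻⁴)(-5.6)+(7.7 × 10⁻⁴)(-0.83) = 3.1 × 10⁻⁴ → stable
  67–86 m: −αΔT+βΔS = −(1.7 × 10⁻⁴)(+3.6)+(7.7 × 10⁻⁴)(+0.94) = 1.1 × 10⁻⁴ → stable
  86–143 m: −αΔT+βΔS = −(1.7 × 10⁻⁴)(-3.4)+(7.7 × 10⁻⁴)(-0.57) = 1.4 × 10⁻⁴ → stable
  143–149 m: −αΔT+βΔS = −(1.7 × 10⁻⁴)(+4.9)+(7.7 × 10⁻⁴)(-0.39) = -1.1 × 10⁻³ → UNSTABLE
  149–168 m: −αΔT+βΔS = −(1.7 × 10⁻⁴)(-2.2)+(7.7 × 10⁻⁴)(+0.85) = 1.0 × 10⁻³ → stable
The 143–149 m interval has Δρ < 0: lighter water underlies denser water.

143–149 m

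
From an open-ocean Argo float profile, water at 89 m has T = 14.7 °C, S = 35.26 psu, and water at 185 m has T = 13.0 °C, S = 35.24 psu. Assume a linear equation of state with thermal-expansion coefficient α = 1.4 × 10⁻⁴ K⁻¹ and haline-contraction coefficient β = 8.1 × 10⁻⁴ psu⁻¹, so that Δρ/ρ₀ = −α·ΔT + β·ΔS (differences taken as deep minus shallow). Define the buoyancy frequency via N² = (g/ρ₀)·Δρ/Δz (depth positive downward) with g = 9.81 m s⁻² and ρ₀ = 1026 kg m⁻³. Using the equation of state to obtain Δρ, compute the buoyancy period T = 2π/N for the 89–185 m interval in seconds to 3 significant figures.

ΔT = -1.7 K, ΔS = -0.02 psu (deep − shallow).
Δρ/ρ₀ = −αΔT + βΔS = 2.38 × 10⁻⁴ − 1.62 × 10⁻⁵ = 2.218 × 10⁻⁴, so Δρ ≈ 0.2276 kg m⁻³.
N² = (g/ρ₀)·Δρ/Δz = g·(Δρ/ρ₀)/Δz = 9.81 × 2.218 × 10⁻⁴ / 96 = 2.2665 × 10⁻⁵ s⁻².
N = √(2.2665 × 10⁻⁵) = 4.7608 × 10⁻³ rad s⁻¹ → T = 2π/N = 1.3198 × 10³ s ≈ 1.32 × 10³ s.

1.32 × 10³ s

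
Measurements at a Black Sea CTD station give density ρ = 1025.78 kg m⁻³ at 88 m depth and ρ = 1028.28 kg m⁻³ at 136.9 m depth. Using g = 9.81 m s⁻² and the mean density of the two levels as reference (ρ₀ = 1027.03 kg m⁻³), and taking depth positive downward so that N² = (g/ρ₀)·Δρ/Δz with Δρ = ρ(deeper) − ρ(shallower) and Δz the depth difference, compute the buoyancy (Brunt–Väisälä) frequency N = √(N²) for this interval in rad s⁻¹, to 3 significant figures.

0.0221 rad s⁻¹

Δρ = 1028.28 − 1025.78 = 2.50 kg m⁻³ over Δz = 136.9 − 88 = 48.9 m.
N² = (9.81/1027.03) × (2.50/48.9) = 4.8833 × 10⁻⁴ s⁻².
N = √(4.8833 × 10⁻⁴) = 0.022098 rad s⁻¹ ≈ 0.0221 rad s⁻¹.
A positive N² confirms static stability across the interval.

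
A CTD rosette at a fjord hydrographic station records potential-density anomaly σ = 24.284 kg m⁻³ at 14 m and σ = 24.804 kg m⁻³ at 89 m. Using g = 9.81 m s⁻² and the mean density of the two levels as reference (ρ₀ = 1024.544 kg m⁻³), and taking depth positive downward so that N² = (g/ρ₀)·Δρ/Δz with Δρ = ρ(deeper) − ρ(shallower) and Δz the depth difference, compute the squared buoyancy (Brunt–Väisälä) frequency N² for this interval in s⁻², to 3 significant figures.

Δρ = 1024.804 − 1024.284 = 0.520 kg m⁻³ over Δz = 89 − 14 = 75 m.
N² = (9.81/1024.544) × (0.520/75) = 6.6387 × 10⁻⁵ s⁻² ≈ 6.64 × 10⁻⁵ s⁻².

6.64 × 10⁻⁵ s⁻²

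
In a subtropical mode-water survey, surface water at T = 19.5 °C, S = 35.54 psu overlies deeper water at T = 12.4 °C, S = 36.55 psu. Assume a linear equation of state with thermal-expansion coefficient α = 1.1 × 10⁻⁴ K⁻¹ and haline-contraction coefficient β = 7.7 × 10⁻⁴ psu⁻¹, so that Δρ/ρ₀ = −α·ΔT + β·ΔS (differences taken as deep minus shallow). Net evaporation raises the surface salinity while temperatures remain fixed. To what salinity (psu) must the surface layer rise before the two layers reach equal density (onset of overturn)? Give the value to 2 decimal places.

37.56 psu

Neutral buoyancy requires −α(T_deep − T_surf) + β(S_deep − S_surf′) = 0.
S_surf′ = S_deep − (α/β)·ΔT = 36.55 − (1.1 × 10⁻⁴/7.7 × 10⁻⁴)·(-7.1) = 37.5643 psu.
Increase required: 37.5643 − 35.54 = 2.0243 psu.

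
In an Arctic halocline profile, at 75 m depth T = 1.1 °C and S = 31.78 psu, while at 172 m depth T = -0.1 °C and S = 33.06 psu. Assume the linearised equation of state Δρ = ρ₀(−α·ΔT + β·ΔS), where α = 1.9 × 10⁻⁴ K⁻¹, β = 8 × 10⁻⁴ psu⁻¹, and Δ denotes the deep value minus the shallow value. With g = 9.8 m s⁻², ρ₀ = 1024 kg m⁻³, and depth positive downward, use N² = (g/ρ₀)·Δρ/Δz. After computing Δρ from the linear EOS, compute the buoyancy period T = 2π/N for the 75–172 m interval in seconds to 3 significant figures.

ΔT = -1.2 K, ΔS = +1.28 psu (deep − shallow).
Δρ/ρ₀ = −αΔT + βΔS = 2.28 × 10⁻⁴ + 1.024 × 10⁻³ = 1.252 × 10⁻³, so Δρ ≈ 1.282 kg m⁻³.
N² = (g/ρ₀)·Δρ/Δz = g·(Δρ/ρ₀)/Δz = 9.8 × 1.252 × 10⁻³ / 97 = 1.2649 × 10⁻⁴ s⁻².
N = √(1.2649 × 10⁻⁴) = 0.011247 rad s⁻¹ → T = 2π/N = 558.65 s ≈ 559 s.

559 s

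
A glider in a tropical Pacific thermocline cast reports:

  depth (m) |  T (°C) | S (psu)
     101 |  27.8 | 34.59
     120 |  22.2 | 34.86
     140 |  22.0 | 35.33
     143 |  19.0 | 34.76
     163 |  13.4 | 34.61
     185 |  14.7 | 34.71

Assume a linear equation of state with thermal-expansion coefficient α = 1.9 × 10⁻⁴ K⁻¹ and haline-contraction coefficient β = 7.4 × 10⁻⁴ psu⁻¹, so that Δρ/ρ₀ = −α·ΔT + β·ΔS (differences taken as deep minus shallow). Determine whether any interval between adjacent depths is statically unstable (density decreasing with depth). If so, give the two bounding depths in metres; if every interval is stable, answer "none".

Evaluate Δρ/ρ₀ = −αΔT + βΔS across each adjacent pair:
  101–120 m: −αΔT+βΔS = −(1.9 × 10⁻⁴)(-5.6)+(7.4 × 10⁻⁴)(+0.27) = 1.3 × 10⁻³ → stable
  120–140 m: −αΔT+βΔS = −(1.9 × 10⁻⁴)(-0.2)+(7.4 × 10⁻⁴)(+0.47) = 3.9 × 10⁻⁴ → stable
  140–143 m: −αΔT+βΔS = −(1.9 × 10⁻⁴)(-3.0)+(7.4 × 10⁻⁴)(-0.57) = 1.5 × 10⁻⁴ → stable
  143–163 m: −αΔT+βΔS = −(1.9 × 10⁻⁴)(-5.6)+(7.4 × 10⁻⁴)(-0.15) = 9.5 × 10⁻⁴ → stable
  163–185 m: −αΔT+βΔS = −(1.9 × 10⁻⁴)(+1.3)+(7.4 × 10⁻⁴)(+0.10) = -1.7 × 10⁻⁴ → UNSTABLE
The 163–185 m interval has Δρ < 0: lighter water underlies denser water.

163–185 m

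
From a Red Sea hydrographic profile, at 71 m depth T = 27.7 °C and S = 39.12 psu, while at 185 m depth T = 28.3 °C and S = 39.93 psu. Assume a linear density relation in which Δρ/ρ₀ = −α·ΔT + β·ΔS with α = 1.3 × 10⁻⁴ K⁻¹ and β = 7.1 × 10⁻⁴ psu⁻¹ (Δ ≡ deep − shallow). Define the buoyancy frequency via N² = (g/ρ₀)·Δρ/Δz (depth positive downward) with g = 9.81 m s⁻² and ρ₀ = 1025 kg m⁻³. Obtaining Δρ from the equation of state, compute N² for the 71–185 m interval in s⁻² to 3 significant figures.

4.28 × 10⁻⁵ s⁻²

ΔT = +0.6 K, ΔS = +0.81 psu (deep − shallow).
Δρ/ρ₀ = −αΔT + βΔS = -7.80 × 10⁻⁵ + 5.751 × 10⁻⁴ = 4.971 × 10⁻⁴, so Δρ ≈ 0.5095 kg m⁻³.
N² = (g/ρ₀)·Δρ/Δz = g·(Δρ/ρ₀)/Δz = 9.81 × 4.971 × 10⁻⁴ / 114 = 4.2777 × 10⁻⁵ s⁻² ≈ 4.28 × 10⁻⁵ s⁻².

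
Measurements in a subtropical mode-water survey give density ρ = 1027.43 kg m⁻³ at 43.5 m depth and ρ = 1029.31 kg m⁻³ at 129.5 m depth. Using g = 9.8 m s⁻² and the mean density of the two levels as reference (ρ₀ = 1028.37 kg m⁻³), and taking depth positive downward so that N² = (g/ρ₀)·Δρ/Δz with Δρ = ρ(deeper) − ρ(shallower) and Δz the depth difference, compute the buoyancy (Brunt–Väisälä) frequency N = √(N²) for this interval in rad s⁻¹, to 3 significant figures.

0.0144 rad s⁻¹

Δρ = 1029.31 − 1027.43 = 1.88 kg m⁻³ over Δz = 129.5 − 43.5 = 86 m.
N² = (9.8/1028.37) × (1.88/86) = 2.0832 × 10⁻⁴ s⁻².
N = √(2.0832 × 10⁻⁴) = 0.014433 rad s⁻¹ ≈ 0.0144 rad s⁻¹.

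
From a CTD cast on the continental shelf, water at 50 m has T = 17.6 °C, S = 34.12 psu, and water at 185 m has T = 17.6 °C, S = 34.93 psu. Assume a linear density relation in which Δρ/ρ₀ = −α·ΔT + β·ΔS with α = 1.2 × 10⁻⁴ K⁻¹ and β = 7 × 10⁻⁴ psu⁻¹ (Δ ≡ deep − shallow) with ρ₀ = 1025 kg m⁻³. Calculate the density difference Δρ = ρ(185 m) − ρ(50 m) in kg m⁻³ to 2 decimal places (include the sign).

ΔT = +0.0 K, ΔS = +0.81 psu (deep − shallow).
Δρ/ρ₀ = −(1.2 × 10⁻⁴)(+0.0) + (7 × 10⁻⁴)(+0.81) = 5.67 × 10⁻⁴.
Δρ = 1025 × (5.67 × 10⁻⁴) = +0.58 kg m⁻³.
Positive Δρ: denser below, stable.

+0.58 kg m⁻³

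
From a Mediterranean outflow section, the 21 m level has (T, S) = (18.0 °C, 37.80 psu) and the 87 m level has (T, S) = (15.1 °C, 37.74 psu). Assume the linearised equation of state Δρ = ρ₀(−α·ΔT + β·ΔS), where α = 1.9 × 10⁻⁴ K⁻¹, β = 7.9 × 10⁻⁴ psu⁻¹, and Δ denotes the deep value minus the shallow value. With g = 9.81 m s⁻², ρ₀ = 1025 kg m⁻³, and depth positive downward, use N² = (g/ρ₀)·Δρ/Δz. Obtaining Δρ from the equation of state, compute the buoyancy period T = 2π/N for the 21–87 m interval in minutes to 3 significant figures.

12.1 min

ΔT = -2.9 K, ΔS = -0.06 psu (deep − shallow).
Δρ/ρ₀ = −αΔT + βΔS = 5.51 × 10⁻⁴ − 4.74 × 10⁻⁵ = 5.036 × 10⁻⁴, so Δρ ≈ 0.5162 kg m⁻³.
N² = (g/ρ₀)·Δρ/Δz = g·(Δρ/ρ₀)/Δz = 9.81 × 5.036 × 10⁻⁴ / 66 = 7.4853 × 10⁻⁵ s⁻².
N = √(7.4853 × 10⁻⁵) = 8.6518 × 10⁻³ rad s⁻¹ → T = 2π/N = 726.23 s = 12.104 min ≈ 12.1 min.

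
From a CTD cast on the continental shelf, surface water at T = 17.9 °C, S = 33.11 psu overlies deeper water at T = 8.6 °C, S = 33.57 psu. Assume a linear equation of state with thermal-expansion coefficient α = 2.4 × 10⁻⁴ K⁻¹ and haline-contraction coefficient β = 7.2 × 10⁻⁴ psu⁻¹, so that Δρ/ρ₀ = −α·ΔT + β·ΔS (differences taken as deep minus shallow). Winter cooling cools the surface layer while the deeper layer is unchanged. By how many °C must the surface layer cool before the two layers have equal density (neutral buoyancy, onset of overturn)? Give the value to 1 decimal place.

10.7 °C

Neutral buoyancy requires Δρ = 0, i.e. −α(T_deep − T_surf′) + β(S_deep − S_surf) = 0.
T_surf′ = T_deep − (β/α)·ΔS = 8.6 − (7.2 × 10⁻⁴/2.4 × 10⁻⁴)·(+0.46) = 7.220 °C.
Cooling required: 17.9 − (7.220) = 10.680 °C.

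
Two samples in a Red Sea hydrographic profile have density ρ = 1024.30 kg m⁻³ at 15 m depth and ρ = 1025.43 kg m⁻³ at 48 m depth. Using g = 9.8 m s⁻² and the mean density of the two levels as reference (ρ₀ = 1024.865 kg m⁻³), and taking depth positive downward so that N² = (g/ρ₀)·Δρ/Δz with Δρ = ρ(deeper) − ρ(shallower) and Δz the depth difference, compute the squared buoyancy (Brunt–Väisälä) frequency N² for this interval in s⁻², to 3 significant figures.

3.27 × 10⁻⁴ s⁻²

Δρ = 1025.43 − 1024.30 = 1.13 kg m⁻³ over Δz = 48 − 15 = 33 m.
N² = (9.8/1024.865) × (1.13/33) = 3.2743 × 10⁻⁴ s⁻² ≈ 3.27 × 10⁻⁴ s⁻².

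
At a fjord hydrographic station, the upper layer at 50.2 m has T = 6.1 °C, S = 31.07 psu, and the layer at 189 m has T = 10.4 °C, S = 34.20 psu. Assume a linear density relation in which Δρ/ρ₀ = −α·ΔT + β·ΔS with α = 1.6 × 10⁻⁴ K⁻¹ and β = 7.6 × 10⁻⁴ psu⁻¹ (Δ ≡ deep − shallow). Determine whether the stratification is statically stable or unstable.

ΔT = 10.4 − 6.1 = +4.3 K and ΔS = 34.20 − 31.07 = +3.13 psu (deep − shallow).
−αΔT = -6.88 × 10⁻⁴; βΔS = 2.3788 × 10⁻³; sum Δρ/ρ₀ = 1.6908 × 10⁻³.
Δρ/ρ₀ > 0, so Δρ > 0: deeper water is denser → statically stable.

stable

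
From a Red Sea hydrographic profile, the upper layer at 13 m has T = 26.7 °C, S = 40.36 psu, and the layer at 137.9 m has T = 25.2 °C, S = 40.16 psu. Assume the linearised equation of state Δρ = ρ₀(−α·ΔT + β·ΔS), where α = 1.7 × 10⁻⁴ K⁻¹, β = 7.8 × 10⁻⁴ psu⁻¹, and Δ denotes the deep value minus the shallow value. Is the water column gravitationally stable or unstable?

ΔT = 25.2 − 26.7 = -1.5 K and ΔS = 40.16 − 40.36 = -0.20 psu (deep − shallow).
−αΔT = 2.55 × 10⁻⁴; βΔS = -1.56 × 10⁻⁴; sum Δρ/ρ₀ = 9.90 × 10⁻⁵.
Δρ/ρ₀ > 0, so Δρ > 0: deeper water is denser → statically stable.

stable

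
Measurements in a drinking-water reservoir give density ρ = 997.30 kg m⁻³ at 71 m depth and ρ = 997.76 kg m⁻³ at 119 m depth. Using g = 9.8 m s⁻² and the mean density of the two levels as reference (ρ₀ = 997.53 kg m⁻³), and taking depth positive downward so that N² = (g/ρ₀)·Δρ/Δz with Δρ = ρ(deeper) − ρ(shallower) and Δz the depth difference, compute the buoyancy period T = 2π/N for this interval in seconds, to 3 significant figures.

648 s

Δρ = 997.76 − 997.30 = 0.46 kg m⁻³ over Δz = 119 − 71 = 48 m.
N² = (9.8/997.53) × (0.46/48) = 9.4149 × 10⁻⁵ s⁻².
N = √(9.4149 × 10⁻⁵) = 9.7030 × 10⁻³ rad s⁻¹, so T = 2π/N = 647.55 s ≈ 648 s.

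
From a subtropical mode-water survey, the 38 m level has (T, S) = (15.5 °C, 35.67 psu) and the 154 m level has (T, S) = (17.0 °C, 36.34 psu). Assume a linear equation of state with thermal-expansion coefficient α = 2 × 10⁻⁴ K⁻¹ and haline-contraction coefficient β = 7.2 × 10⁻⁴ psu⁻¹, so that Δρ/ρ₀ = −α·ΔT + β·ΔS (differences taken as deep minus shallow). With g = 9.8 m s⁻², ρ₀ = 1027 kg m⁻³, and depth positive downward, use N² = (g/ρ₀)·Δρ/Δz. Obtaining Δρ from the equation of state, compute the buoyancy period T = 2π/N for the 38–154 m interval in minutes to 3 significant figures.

26.7 min

ΔT = +1.5 K, ΔS = +0.67 psu (deep − shallow).
Δρ/ρ₀ = −αΔT + βΔS = -3.00 × 10⁻⁴ + 4.824 × 10⁻⁴ = 1.824 × 10⁻⁴, so Δρ ≈ 0.1873 kg m⁻³.
N² = (g/ρ₀)·Δρ/Δz = g·(Δρ/ρ₀)/Δz = 9.8 × 1.824 × 10⁻⁴ / 116 = 1.5410 × 10⁻⁵ s⁻².
N = √(1.5410 × 10⁻⁵) = 3.9256 × 10⁻³ rad s⁻¹ → T = 2π/N = 1.6006 × 10³ s = 26.677 min ≈ 26.7 min.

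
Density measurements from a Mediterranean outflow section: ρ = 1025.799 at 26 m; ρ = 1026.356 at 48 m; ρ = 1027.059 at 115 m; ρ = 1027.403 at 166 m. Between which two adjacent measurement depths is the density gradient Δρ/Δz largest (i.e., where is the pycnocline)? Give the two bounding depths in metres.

26–48 m

Compute the density gradient over each adjacent pair:
  26–48 m: Δρ/Δz = 0.557/22 = 0.025 kg m⁻⁴
  48–115 m: Δρ/Δz = 0.703/67 = 0.010 kg m⁻⁴
  115–166 m: Δρ/Δz = 0.344/51 = 6.7 × 10⁻³ kg m⁻⁴
The largest gradient is in the 26–48 m interval — the pycnocline.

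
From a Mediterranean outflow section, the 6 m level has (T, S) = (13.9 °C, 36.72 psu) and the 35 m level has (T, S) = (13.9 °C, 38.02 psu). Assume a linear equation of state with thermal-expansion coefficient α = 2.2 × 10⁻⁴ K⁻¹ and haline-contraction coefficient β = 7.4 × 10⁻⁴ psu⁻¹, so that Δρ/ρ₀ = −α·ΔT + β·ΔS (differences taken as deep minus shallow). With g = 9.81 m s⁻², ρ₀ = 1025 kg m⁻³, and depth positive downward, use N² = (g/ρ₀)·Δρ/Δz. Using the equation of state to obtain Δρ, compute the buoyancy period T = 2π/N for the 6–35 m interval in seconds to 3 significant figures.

ΔT = +0.0 K, ΔS = +1.30 psu (deep − shallow).
Δρ/ρ₀ = −αΔT + βΔS = 0 + 9.62 × 10⁻⁴ = 9.62 × 10⁻⁴, so Δρ ≈ 0.9861 kg m⁻³.
N² = (g/ρ₀)·Δρ/Δz = g·(Δρ/ρ₀)/Δz = 9.81 × 9.62 × 10⁻⁴ / 29 = 3.2542 × 10⁻⁴ s⁻².
N = √(3.2542 × 10⁻⁴) = 0.018039 rad s⁻¹ → T = 2π/N = 348.31 s ≈ 348 s.

348 s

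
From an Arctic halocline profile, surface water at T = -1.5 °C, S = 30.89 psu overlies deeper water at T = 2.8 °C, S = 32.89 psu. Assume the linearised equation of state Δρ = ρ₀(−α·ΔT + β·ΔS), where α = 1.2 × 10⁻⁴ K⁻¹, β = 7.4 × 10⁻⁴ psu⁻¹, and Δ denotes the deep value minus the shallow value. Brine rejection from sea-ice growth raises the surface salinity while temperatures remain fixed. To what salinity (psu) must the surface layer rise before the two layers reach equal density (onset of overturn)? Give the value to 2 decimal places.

Neutral buoyancy requires −α(T_deep − T_surf) + β(S_deep − S_surf′) = 0.
S_surf′ = S_deep − (α/β)·ΔT = 32.89 − (1.2 × 10⁻⁴/7.4 × 10⁻⁴)·(+4.3) = 32.1927 psu.
Increase required: 32.1927 − 30.89 = 1.3027 psu.

32.19 psu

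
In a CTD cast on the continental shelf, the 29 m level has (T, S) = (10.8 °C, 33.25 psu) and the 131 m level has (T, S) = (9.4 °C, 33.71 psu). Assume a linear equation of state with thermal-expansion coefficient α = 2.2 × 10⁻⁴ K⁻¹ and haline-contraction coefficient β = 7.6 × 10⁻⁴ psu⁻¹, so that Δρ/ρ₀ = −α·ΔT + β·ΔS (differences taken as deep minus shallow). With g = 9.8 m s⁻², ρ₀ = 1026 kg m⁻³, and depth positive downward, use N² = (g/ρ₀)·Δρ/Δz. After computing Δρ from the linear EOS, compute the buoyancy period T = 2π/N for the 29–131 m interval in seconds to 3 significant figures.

ΔT = -1.4 K, ΔS = +0.46 psu (deep − shallow).
Δρ/ρ₀ = −αΔT + βΔS = 3.08 × 10⁻⁴ + 3.496 × 10⁻⁴ = 6.576 × 10⁻⁴, so Δρ ≈ 0.6747 kg m⁻³.
N² = (g/ρ₀)·Δρ/Δz = g·(Δρ/ρ₀)/Δz = 9.8 × 6.576 × 10⁻⁴ / 102 = 6.3181 × 10⁻⁵ s⁻².
N = √(6.3181 × 10⁻⁵) = 7.9486 × 10⁻³ rad s⁻¹ → T = 2π/N = 790.48 s ≈ 790 s.

790 s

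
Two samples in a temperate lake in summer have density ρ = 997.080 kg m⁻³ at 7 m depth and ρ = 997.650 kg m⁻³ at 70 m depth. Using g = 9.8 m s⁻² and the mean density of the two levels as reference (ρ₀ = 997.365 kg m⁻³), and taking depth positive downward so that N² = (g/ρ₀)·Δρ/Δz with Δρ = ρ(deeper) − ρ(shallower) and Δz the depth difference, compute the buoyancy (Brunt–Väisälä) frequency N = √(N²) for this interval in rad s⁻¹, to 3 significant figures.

Δρ = 997.650 − 997.080 = 0.570 kg m⁻³ over Δz = 70 − 7 = 63 m.
N² = (9.8/997.365) × (0.570/63) = 8.8901 × 10⁻⁵ s⁻².
N = √(8.8901 × 10⁻⁵) = 9.4287 × 10⁻³ rad s⁻¹ ≈ 9.43 × 10⁻³ rad s⁻¹.
A positive N² confirms static stability across the interval.

9.43 × 10⁻³ rad s⁻¹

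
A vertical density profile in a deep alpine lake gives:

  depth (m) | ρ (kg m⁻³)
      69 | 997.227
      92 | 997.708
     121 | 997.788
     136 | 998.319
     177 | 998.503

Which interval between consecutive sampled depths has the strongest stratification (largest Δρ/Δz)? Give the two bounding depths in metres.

Compute the density gradient over each adjacent pair:
  69–92 m: Δρ/Δz = 0.481/23 = 0.021 kg m⁻⁴
  92–121 m: Δρ/Δz = 0.080/29 = 2.8 × 10⁻³ kg m⁻⁴
  121–136 m: Δρ/Δz = 0.531/15 = 0.035 kg m⁻⁴
  136–177 m: Δρ/Δz = 0.184/41 = 4.5 × 10⁻³ kg m⁻⁴
The largest gradient is in the 121–136 m interval — the pycnocline.

121–136 m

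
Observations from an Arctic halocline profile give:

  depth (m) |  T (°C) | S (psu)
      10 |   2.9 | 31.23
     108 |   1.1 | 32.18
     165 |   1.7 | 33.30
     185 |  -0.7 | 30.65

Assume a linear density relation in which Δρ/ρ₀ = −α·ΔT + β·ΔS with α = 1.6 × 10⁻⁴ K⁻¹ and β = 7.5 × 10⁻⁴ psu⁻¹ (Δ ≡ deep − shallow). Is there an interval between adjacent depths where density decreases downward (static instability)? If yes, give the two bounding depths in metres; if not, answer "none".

Evaluate Δρ/ρ₀ = −αΔT + βΔS across each adjacent pair:
  10–108 m: −αΔT+βΔS = −(1.6 × 10⁻⁴)(-1.8)+(7.5 × 10⁻⁴)(+0.95) = 1.0 × 10⁻³ → stable
  108–165 m: −αΔT+βΔS = −(1.6 × 10⁻⁴)(+0.6)+(7.5 × 10⁻⁴)(+1.12) = 7.4 × 10⁻⁴ → stable
  165–185 m: −αΔT+βΔS = −(1.6 × 10⁻⁴)(-2.4)+(7.5 × 10⁻⁴)(-2.65) = -1.6 × 10⁻³ → UNSTABLE
The 165–185 m interval has Δρ < 0: lighter water underlies denser water.

165–185 m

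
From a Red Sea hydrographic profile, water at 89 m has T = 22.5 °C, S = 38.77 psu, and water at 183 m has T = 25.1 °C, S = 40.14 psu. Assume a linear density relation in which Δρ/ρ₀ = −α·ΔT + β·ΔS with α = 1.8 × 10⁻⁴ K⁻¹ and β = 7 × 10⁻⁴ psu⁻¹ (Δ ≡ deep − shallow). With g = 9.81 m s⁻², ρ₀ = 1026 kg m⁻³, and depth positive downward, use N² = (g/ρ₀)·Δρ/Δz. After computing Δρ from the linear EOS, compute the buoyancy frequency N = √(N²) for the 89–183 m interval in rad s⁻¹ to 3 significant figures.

ΔT = +2.6 K, ΔS = +1.37 psu (deep − shallow).
Δρ/ρ₀ = −αΔT + βΔS = -4.68 × 10⁻⁴ + 9.59 × 10⁻⁴ = 4.91 × 10⁻⁴, so Δρ ≈ 0.5038 kg m⁻³.
N² = (g/ρ₀)·Δρ/Δz = g·(Δρ/ρ₀)/Δz = 9.81 × 4.91 × 10⁻⁴ / 94 = 5.1242 × 10⁻⁵ s⁻².
N = √(5.1242 × 10⁻⁵) = 7.1584 × 10⁻³ rad s⁻¹ ≈ 7.16 × 10⁻³ rad s⁻¹.

7.16 × 10⁻³ rad s⁻¹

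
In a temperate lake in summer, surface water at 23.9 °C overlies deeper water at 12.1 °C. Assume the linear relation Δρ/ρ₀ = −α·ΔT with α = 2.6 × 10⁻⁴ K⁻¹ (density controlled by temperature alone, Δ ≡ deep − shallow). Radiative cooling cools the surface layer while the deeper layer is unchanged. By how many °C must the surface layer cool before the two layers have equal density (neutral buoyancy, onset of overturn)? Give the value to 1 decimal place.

11.8 °C

With temperature the only control, equal density requires T_surf′ = T_deep.
T_surf′ = 12.1 °C.
Cooling required: 23.9 − 12.1 = 11.8 °C.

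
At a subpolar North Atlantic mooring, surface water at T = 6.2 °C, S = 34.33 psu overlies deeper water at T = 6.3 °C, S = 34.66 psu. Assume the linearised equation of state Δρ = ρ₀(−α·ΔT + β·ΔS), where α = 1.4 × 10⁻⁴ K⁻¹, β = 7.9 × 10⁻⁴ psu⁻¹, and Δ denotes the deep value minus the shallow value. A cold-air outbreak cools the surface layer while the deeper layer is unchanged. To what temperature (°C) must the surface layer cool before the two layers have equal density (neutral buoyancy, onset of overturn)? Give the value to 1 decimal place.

4.4 °C

Neutral buoyancy requires Δρ = 0, i.e. −α(T_deep − T_surf′) + β(S_deep − S_surf) = 0.
T_surf′ = T_deep − (β/α)·ΔS = 6.3 − (7.9 × 10⁻⁴/1.4 × 10⁻⁴)·(+0.33) = 4.438 °C.
Cooling required: 6.2 − (4.438) = 1.762 °C.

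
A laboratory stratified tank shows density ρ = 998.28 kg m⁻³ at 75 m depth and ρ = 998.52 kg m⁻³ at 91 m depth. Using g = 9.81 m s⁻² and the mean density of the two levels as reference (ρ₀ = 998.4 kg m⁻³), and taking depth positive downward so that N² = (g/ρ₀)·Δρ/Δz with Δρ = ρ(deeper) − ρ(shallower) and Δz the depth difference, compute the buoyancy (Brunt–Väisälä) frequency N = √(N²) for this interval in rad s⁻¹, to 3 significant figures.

0.0121 rad s⁻¹

Δρ = 998.52 − 998.28 = 0.24 kg m⁻³ over Δz = 91 − 75 = 16 m.
N² = (9.81/998.4) × (0.24/16) = 1.4739 × 10⁻⁴ s⁻².
N = √(1.4739 × 10⁻⁴) = 0.012140 rad s⁻¹ ≈ 0.0121 rad s⁻¹.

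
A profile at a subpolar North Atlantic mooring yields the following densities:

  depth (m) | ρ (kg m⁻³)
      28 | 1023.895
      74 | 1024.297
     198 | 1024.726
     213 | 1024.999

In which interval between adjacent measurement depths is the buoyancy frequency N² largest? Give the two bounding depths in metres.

Compute the density gradient over each adjacent pair:
  28–74 m: Δρ/Δz = 0.402/46 = 8.7 × 10⁻³ kg m⁻⁴
  74–198 m: Δρ/Δz = 0.429/124 = 3.5 × 10⁻³ kg m⁻⁴
  198–213 m: Δρ/Δz = 0.273/15 = 0.018 kg m⁻⁴
The largest gradient is in the 198–213 m interval — the pycnocline.

198–213 m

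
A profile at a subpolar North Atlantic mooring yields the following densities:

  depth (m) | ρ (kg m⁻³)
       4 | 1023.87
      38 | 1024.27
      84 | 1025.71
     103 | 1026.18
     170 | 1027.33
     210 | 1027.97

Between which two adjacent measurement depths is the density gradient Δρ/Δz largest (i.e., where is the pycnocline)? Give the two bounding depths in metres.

Compute the density gradient over each adjacent pair:
  4–38 m: Δρ/Δz = 0.40/34 = 0.012 kg m⁻⁴
  38–84 m: Δρ/Δz = 1.44/46 = 0.031 kg m⁻⁴
  84–103 m: Δρ/Δz = 0.47/19 = 0.025 kg m⁻⁴
  103–170 m: Δρ/Δz = 1.15/67 = 0.017 kg m⁻⁴
  170–210 m: Δρ/Δz = 0.64/40 = 0.016 kg m⁻⁴
The largest gradient is in the 38–84 m interval — the pycnocline.

38–84 m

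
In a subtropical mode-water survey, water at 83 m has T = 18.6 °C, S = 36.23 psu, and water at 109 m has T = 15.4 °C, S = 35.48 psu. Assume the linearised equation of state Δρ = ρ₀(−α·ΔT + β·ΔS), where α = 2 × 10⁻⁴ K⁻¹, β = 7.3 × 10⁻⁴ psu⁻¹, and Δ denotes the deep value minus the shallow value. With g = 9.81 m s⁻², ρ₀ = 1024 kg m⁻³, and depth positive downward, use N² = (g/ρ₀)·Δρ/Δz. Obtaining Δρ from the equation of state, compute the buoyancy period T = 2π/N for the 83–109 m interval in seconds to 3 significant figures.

ΔT = -3.2 K, ΔS = -0.75 psu (deep − shallow).
Δρ/ρ₀ = −αΔT + βΔS = 6.40 × 10⁻⁴ − 5.475 × 10⁻⁴ = 9.25 × 10⁻⁵, so Δρ ≈ 0.09472 kg m⁻³.
N² = (g/ρ₀)·Δρ/Δz = g·(Δρ/ρ₀)/Δz = 9.81 × 9.25 × 10⁻⁵ / 26 = 3.4901 × 10⁻⁵ s⁻².
N = √(3.4901 × 10⁻⁵) = 5.9077 × 10⁻³ rad s⁻¹ → T = 2π/N = 1.0636 × 10³ s ≈ 1.06 × 10³ s.

1.06 × 10³ s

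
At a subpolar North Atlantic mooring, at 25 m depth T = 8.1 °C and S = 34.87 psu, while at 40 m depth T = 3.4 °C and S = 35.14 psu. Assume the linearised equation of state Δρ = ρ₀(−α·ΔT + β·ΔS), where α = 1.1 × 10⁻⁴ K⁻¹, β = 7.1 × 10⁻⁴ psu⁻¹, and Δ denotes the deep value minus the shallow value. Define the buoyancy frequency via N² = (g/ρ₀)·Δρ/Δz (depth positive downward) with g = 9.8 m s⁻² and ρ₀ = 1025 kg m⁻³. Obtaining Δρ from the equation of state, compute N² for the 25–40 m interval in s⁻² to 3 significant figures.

4.63 × 10⁻⁴ s⁻²

ΔT = -4.7 K, ΔS = +0.27 psu (deep − shallow).
Δρ/ρ₀ = −αΔT + βΔS = 5.17 × 10⁻⁴ + 1.917 × 10⁻⁴ = 7.087 × 10⁻⁴, so Δρ ≈ 0.7264 kg m⁻³.
N² = (g/ρ₀)·Δρ/Δz = g·(Δρ/ρ₀)/Δz = 9.8 × 7.087 × 10⁻⁴ / 15 = 4.6302 × 10⁻⁴ s⁻² ≈ 4.63 × 10⁻⁴ s⁻².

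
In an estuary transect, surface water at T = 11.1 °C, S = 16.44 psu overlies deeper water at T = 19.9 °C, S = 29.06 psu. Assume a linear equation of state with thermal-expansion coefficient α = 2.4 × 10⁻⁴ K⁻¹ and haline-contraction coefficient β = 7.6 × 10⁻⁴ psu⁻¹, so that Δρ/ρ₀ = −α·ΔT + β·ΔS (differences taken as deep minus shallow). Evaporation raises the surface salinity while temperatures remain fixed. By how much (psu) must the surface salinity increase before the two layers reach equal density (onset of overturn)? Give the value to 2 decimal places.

9.84 psu

Neutral buoyancy requires −α(T_deep − T_surf) + β(S_deep − S_surf′) = 0.
S_surf′ = S_deep − (α/β)·ΔT = 29.06 − (2.4 × 10⁻⁴/7.6 × 10⁻⁴)·(+8.8) = 26.2811 psu.
Increase required: 26.2811 − 16.44 = 9.8411 psu.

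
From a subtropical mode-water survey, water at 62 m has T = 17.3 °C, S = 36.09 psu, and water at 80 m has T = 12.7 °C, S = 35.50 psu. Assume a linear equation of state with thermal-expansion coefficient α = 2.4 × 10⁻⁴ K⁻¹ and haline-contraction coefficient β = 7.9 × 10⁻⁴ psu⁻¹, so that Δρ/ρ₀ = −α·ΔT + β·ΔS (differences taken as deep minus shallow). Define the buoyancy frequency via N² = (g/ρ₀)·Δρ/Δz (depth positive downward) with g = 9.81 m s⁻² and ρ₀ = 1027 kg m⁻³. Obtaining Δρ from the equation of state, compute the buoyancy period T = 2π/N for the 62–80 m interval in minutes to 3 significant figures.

5.62 min

ΔT = -4.6 K, ΔS = -0.59 psu (deep − shallow).
Δρ/ρ₀ = −αΔT + βΔS = 1.104 × 10⁻³ − 4.661 × 10⁻⁴ = 6.379 × 10⁻⁴, so Δρ ≈ 0.6551 kg m⁻³.
N² = (g/ρ₀)·Δρ/Δz = g·(Δρ/ρ₀)/Δz = 9.81 × 6.379 × 10⁻⁴ / 18 = 3.4766 × 10⁻⁴ s⁻².
N = √(3.4766 × 10⁻⁴) = 0.018646 rad s⁻¹ → T = 2π/N = 336.97 s = 5.6162 min ≈ 5.62 min.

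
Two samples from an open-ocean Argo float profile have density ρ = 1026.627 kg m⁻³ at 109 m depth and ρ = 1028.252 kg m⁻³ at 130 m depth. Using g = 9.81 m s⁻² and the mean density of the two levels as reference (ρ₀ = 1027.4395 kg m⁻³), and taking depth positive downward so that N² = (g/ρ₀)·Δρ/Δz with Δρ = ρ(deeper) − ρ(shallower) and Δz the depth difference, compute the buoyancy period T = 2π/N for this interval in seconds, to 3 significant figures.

Δρ = 1028.252 − 1026.627 = 1.625 kg m⁻³ over Δz = 130 − 109 = 21 m.
N² = (9.81/1027.4395) × (1.625/21) = 7.3883 × 10⁻⁴ s⁻².
N = √(7.3883 × 10⁻⁴) = 0.027181 rad s⁻¹, so T = 2π/N = 231.16 s ≈ 231 s.

231 s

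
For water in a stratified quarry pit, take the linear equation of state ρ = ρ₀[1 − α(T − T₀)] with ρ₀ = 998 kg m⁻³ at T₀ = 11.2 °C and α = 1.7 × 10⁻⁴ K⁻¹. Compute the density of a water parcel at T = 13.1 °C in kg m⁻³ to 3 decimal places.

997.678 kg m⁻³

T − T₀ = +1.9 K.
Bracket = 1 − α·(+1.9) = 1 + (-3.23 × 10⁻⁴) = 0.9996770.
ρ = 998 × 0.9996770 = 997.678 kg m⁻³.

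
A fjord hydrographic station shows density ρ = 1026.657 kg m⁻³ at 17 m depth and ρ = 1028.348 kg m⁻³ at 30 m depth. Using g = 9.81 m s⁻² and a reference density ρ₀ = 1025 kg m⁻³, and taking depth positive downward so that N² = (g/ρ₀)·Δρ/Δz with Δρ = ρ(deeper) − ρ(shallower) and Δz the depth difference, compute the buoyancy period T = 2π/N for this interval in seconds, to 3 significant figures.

178 s

Δρ = 1028.348 − 1026.657 = 1.691 kg m⁻³ over Δz = 30 − 17 = 13 m.
N² = (9.81/1025) × (1.691/13) = 1.2449 × 10⁻³ s⁻².
N = √(1.2449 × 10⁻³) = 0.035283 rad s⁻¹, so T = 2π/N = 178.08 s ≈ 178 s.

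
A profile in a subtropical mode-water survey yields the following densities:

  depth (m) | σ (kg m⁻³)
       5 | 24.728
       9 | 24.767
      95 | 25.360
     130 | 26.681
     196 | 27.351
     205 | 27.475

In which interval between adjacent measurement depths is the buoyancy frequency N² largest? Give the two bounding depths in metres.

Compute the density gradient over each adjacent pair:
  5–9 m: Δρ/Δz = 0.039/4 = 9.7 × 10⁻³ kg m⁻⁴
  9–95 m: Δρ/Δz = 0.593/86 = 6.9 × 10⁻³ kg m⁻⁴
  95–130 m: Δρ/Δz = 1.321/35 = 0.038 kg m⁻⁴
  130–196 m: Δρ/Δz = 0.670/66 = 0.010 kg m⁻⁴
  196–205 m: Δρ/Δz = 0.124/9 = 0.014 kg m⁻⁴
The largest gradient is in the 95–130 m interval — the pycnocline.

95–130 m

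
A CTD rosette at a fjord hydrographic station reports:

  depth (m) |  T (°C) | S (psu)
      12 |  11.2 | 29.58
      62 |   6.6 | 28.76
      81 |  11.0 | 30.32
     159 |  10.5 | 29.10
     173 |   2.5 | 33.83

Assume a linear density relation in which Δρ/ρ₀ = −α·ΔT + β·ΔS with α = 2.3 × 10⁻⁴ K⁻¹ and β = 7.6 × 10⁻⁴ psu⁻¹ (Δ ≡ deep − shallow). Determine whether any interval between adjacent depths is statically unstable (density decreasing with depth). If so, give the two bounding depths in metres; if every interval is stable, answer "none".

Evaluate Δρ/ρ₀ = −αΔT + βΔS across each adjacent pair:
  12–62 m: −αΔT+βΔS = −(2.3 × 10⁻⁴)(-4.6)+(7.6 × 10⁻⁴)(-0.82) = 4.3 × 10⁻⁴ → stable
  62–81 m: −αΔT+βΔS = −(2.3 × 10⁻⁴)(+4.4)+(7.6 × 10⁻⁴)(+1.56) = 1.7 × 10⁻⁴ → stable
  81–159 m: −αΔT+βΔS = −(2.3 × 10⁻⁴)(-0.5)+(7.6 × 10⁻⁴)(-1.22) = -8.1 × 10⁻⁴ → UNSTABLE
  159–173 m: −αΔT+βΔS = −(2.3 × 10⁻⁴)(-8.0)+(7.6 × 10⁻⁴)(+4.73) = 5.4 × 10⁻³ → stable
The 81–159 m interval has Δρ < 0: lighter water underlies denser water.

81–159 m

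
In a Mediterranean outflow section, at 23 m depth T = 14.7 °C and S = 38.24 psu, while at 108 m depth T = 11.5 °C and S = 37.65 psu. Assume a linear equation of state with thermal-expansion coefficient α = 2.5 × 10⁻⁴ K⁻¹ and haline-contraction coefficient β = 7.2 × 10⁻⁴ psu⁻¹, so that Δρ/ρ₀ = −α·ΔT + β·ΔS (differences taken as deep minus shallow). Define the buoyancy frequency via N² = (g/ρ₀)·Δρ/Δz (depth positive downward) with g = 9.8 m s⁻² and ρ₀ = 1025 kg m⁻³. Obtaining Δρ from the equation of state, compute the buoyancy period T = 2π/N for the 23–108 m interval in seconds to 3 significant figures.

955 s

ΔT = -3.2 K, ΔS = -0.59 psu (deep − shallow).
Δρ/ρ₀ = −αΔT + βΔS = 8.00 × 10⁻⁴ − 4.248 × 10⁻⁴ = 3.752 × 10⁻⁴, so Δρ ≈ 0.3846 kg m⁻³.
N² = (g/ρ₀)·Δρ/Δz = g·(Δρ/ρ₀)/Δz = 9.8 × 3.752 × 10⁻⁴ / 85 = 4.3258 × 10⁻⁵ s⁻².
N = √(4.3258 × 10⁻⁵) = 6.5771 × 10⁻³ rad s⁻¹ → T = 2π/N = 955.31 s ≈ 955 s.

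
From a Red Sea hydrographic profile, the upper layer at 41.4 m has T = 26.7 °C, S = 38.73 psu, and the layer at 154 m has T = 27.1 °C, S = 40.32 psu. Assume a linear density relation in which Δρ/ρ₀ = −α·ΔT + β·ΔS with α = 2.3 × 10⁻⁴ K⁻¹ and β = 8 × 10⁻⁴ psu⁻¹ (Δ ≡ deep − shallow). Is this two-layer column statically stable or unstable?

stable

ΔT = 27.1 − 26.7 = +0.4 K and ΔS = 40.32 − 38.73 = +1.59 psu (deep − shallow).
−αΔT = -9.20 × 10⁻⁵; βΔS = 1.272 × 10⁻³; sum Δρ/ρ₀ = 1.18 × 10⁻³.
Δρ/ρ₀ > 0, so Δρ > 0: deeper water is denser → statically stable.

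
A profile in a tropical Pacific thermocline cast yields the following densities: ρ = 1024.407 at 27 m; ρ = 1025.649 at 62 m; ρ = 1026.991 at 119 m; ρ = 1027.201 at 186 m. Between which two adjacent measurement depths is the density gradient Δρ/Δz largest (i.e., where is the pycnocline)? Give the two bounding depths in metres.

Compute the density gradient over each adjacent pair:
  27–62 m: Δρ/Δz = 1.242/35 = 0.035 kg m⁻⁴
  62–119 m: Δρ/Δz = 1.342/57 = 0.024 kg m⁻⁴
  119–186 m: Δρ/Δz = 0.210/67 = 3.1 × 10⁻³ kg m⁻⁴
The largest gradient is in the 27–62 m interval — the pycnocline.

27–62 m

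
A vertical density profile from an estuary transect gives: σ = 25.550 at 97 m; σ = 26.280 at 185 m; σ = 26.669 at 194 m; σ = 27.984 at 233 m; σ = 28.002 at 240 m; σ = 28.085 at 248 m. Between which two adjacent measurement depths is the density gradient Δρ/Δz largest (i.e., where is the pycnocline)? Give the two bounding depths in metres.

185–194 m

Compute the density gradient over each adjacent pair:
  97–185 m: Δρ/Δz = 0.730/88 = 8.3 × 10⁻³ kg m⁻⁴
  185–194 m: Δρ/Δz = 0.389/9 = 0.043 kg m⁻⁴
  194–233 m: Δρ/Δz = 1.315/39 = 0.034 kg m⁻⁴
  233–240 m: Δρ/Δz = 0.018/7 = 2.6 × 10⁻³ kg m⁻⁴
  240–248 m: Δρ/Δz = 0.083/8 = 0.010 kg m⁻⁴
The largest gradient is in the 185–194 m interval — the pycnocline.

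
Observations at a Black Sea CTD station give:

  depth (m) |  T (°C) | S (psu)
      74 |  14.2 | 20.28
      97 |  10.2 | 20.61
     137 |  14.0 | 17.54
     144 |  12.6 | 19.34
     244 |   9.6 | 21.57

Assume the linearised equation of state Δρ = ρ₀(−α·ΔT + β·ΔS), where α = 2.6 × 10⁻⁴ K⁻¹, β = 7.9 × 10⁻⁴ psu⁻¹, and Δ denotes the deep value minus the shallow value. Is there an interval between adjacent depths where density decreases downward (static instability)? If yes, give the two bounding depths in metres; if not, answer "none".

97–137 m

Evaluate Δρ/ρ₀ = −αΔT + βΔS across each adjacent pair:
  74–97 m: −αΔT+βΔS = −(2.6 × 10⁻⁴)(-4.0)+(7.9 × 10⁻⁴)(+0.33) = 1.3 × 10⁻³ → stable
  97–137 m: −αΔT+βΔS = −(2.6 × 10⁻⁴)(+3.8)+(7.9 × 10⁻⁴)(-3.07) = -3.4 × 10⁻³ → UNSTABLE
  137–144 m: −αΔT+βΔS = −(2.6 × 10⁻⁴)(-1.4)+(7.9 × 10⁻⁴)(+1.80) = 1.8 × 10⁻³ → stable
  144–244 m: −αΔT+βΔS = −(2.6 × 10⁻⁴)(-3.0)+(7.9 × 10⁻⁴)(+2.23) = 2.5 × 10⁻³ → stable
The 97–137 m interval has Δρ < 0: lighter water underlies denser water.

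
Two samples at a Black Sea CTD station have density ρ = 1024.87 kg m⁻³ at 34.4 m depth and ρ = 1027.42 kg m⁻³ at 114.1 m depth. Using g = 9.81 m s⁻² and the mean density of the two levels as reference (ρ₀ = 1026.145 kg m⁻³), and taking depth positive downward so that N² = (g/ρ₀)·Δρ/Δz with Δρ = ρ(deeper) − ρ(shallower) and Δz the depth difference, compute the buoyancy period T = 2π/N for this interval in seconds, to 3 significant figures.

359 s

Δρ = 1027.42 − 1024.87 = 2.55 kg m⁻³ over Δz = 114.1 − 34.4 = 79.7 m.
N² = (9.81/1026.145) × (2.55/79.7) = 3.0587 × 10⁻⁴ s⁻².
N = √(3.0587 × 10⁻⁴) = 0.017489 rad s⁻¹, so T = 2π/N = 359.26 s ≈ 359 s.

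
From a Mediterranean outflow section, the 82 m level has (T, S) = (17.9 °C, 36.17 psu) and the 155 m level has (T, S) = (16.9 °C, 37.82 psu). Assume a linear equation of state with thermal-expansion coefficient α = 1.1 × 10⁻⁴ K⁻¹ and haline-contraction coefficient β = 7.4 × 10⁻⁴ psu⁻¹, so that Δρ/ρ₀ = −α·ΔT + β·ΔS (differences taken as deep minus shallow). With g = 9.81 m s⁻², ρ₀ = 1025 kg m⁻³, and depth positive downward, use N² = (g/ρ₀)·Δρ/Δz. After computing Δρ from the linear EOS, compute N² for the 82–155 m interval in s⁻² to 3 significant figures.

ΔT = -1.0 K, ΔS = +1.65 psu (deep − shallow).
Δρ/ρ₀ = −αΔT + βΔS = 1.10 × 10⁻⁴ + 1.221 × 10⁻³ = 1.331 × 10⁻³, so Δρ ≈ 1.364 kg m⁻³.
N² = (g/ρ₀)·Δρ/Δz = g·(Δρ/ρ₀)/Δz = 9.81 × 1.331 × 10⁻³ / 73 = 1.7886 × 10⁻⁴ s⁻² ≈ 1.79 × 10⁻⁴ s⁻².

1.79 × 10⁻⁴ s⁻²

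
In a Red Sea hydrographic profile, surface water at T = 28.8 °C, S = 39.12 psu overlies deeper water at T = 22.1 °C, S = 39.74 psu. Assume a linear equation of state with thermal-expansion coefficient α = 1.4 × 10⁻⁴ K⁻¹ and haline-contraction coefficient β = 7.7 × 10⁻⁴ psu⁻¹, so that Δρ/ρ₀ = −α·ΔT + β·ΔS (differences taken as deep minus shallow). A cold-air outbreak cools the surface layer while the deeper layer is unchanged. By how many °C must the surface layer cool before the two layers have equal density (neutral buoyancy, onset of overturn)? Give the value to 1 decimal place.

Neutral buoyancy requires Δρ = 0, i.e. −α(T_deep − T_surf′) + β(S_deep − S_surf) = 0.
T_surf′ = T_deep − (β/α)·ΔS = 22.1 − (7.7 × 10⁻⁴/1.4 × 10⁻⁴)·(+0.62) = 18.690 °C.
Cooling required: 28.8 − (18.690) = 10.110 °C.

10.1 °C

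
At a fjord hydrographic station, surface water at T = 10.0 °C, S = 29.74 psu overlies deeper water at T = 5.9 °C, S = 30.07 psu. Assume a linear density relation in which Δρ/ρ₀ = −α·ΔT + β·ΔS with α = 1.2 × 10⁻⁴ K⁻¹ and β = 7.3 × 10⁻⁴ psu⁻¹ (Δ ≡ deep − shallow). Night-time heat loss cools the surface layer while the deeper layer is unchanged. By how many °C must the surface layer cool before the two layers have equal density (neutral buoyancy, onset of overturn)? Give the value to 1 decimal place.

6.1 °C

Neutral buoyancy requires Δρ = 0, i.e. −α(T_deep − T_surf′) + β(S_deep − S_surf) = 0.
T_surf′ = T_deep − (β/α)·ΔS = 5.9 − (7.3 × 10⁻⁴/1.2 × 10⁻⁴)·(+0.33) = 3.893 °C.
Cooling required: 10.0 − (3.893) = 6.107 °C.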